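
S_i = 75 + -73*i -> [75, 2, -71, -144, -217]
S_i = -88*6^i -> [-88, -528, -3168, -19008, -114048]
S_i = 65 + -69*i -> [65, -4, -73, -142, -211]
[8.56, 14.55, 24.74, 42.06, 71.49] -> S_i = 8.56*1.70^i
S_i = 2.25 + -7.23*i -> [2.25, -4.98, -12.21, -19.44, -26.67]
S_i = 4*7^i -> [4, 28, 196, 1372, 9604]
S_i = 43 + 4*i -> [43, 47, 51, 55, 59]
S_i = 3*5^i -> [3, 15, 75, 375, 1875]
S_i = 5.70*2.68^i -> [5.7, 15.28, 40.94, 109.72, 294.05]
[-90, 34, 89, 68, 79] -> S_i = Random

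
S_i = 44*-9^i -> [44, -396, 3564, -32076, 288684]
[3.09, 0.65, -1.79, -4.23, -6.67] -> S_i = 3.09 + -2.44*i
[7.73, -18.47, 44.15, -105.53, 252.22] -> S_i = 7.73*(-2.39)^i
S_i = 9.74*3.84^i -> [9.74, 37.4, 143.62, 551.51, 2117.79]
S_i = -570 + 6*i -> [-570, -564, -558, -552, -546]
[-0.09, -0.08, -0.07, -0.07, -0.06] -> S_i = -0.09*0.90^i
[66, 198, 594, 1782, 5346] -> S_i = 66*3^i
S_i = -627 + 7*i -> [-627, -620, -613, -606, -599]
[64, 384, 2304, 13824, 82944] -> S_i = 64*6^i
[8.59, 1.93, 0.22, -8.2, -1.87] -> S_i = Random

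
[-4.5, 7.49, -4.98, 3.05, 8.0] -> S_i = Random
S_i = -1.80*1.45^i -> [-1.8, -2.61, -3.78, -5.49, -7.96]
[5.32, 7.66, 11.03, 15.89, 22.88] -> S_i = 5.32*1.44^i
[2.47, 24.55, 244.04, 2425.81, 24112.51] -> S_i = 2.47*9.94^i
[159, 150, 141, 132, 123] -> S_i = 159 + -9*i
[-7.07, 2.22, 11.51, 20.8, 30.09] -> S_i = -7.07 + 9.29*i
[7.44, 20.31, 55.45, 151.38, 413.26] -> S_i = 7.44*2.73^i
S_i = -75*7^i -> [-75, -525, -3675, -25725, -180075]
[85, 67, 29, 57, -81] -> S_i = Random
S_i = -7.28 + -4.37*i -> [-7.28, -11.65, -16.02, -20.39, -24.76]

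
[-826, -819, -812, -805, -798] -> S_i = -826 + 7*i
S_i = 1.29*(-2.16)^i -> [1.29, -2.79, 6.02, -13.0, 28.08]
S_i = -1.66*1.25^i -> [-1.66, -2.07, -2.59, -3.24, -4.05]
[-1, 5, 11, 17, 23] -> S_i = -1 + 6*i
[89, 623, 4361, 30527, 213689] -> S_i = 89*7^i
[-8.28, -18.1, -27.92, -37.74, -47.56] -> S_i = -8.28 + -9.82*i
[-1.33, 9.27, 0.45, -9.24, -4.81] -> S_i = Random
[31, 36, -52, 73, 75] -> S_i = Random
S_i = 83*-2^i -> [83, -166, 332, -664, 1328]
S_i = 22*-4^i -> [22, -88, 352, -1408, 5632]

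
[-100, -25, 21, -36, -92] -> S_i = Random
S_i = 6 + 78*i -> [6, 84, 162, 240, 318]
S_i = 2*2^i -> [2, 4, 8, 16, 32]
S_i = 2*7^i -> [2, 14, 98, 686, 4802]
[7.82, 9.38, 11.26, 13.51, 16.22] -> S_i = 7.82*1.20^i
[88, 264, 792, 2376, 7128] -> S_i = 88*3^i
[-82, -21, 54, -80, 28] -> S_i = Random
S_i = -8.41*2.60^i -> [-8.41, -21.87, -56.85, -147.81, -384.32]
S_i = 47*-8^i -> [47, -376, 3008, -24064, 192512]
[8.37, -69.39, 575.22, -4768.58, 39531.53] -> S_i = 8.37*(-8.29)^i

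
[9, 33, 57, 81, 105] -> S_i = 9 + 24*i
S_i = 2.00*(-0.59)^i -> [2.0, -1.18, 0.7, -0.41, 0.24]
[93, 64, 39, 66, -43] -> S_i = Random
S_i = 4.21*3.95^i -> [4.21, 16.63, 65.69, 259.46, 1024.87]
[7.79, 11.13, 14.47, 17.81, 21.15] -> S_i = 7.79 + 3.34*i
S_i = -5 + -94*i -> [-5, -99, -193, -287, -381]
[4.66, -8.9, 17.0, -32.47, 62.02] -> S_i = 4.66*(-1.91)^i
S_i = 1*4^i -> [1, 4, 16, 64, 256]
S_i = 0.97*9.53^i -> [0.97, 9.24, 88.1, 839.56, 8000.98]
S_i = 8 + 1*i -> [8, 9, 10, 11, 12]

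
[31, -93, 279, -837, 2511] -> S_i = 31*-3^i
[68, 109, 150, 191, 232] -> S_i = 68 + 41*i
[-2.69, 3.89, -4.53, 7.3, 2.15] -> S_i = Random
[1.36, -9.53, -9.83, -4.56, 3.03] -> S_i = Random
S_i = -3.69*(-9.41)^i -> [-3.69, 34.72, -326.74, 3074.65, -28932.43]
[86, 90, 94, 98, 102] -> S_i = 86 + 4*i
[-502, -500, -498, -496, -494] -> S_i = -502 + 2*i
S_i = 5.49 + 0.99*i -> [5.49, 6.48, 7.47, 8.46, 9.45]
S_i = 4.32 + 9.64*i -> [4.32, 13.96, 23.6, 33.24, 42.88]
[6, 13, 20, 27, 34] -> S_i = 6 + 7*i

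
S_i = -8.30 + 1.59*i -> [-8.3, -6.71, -5.12, -3.53, -1.94]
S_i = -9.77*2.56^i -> [-9.77, -25.01, -64.03, -163.91, -419.62]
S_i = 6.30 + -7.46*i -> [6.3, -1.16, -8.62, -16.08, -23.54]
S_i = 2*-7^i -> [2, -14, 98, -686, 4802]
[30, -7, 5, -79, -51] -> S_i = Random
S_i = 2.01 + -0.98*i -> [2.01, 1.03, 0.05, -0.93, -1.91]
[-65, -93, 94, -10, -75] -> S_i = Random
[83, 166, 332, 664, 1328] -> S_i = 83*2^i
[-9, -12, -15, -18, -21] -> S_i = -9 + -3*i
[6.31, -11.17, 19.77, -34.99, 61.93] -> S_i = 6.31*(-1.77)^i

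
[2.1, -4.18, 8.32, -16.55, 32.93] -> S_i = 2.10*(-1.99)^i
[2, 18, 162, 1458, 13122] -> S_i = 2*9^i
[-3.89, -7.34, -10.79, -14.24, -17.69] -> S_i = -3.89 + -3.45*i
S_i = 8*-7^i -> [8, -56, 392, -2744, 19208]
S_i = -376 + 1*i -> [-376, -375, -374, -373, -372]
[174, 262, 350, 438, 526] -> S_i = 174 + 88*i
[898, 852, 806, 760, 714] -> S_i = 898 + -46*i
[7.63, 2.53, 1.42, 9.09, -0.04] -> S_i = Random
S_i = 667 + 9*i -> [667, 676, 685, 694, 703]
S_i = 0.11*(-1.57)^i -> [0.11, -0.17, 0.27, -0.43, 0.67]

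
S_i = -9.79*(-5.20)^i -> [-9.79, 50.91, -264.72, 1376.55, -7158.07]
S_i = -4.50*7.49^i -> [-4.5, -33.7, -252.45, -1890.85, -14162.5]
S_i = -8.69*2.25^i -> [-8.69, -19.55, -43.99, -98.98, -222.72]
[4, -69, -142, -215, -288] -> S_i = 4 + -73*i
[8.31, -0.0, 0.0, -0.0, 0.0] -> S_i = 8.31*-0.00^i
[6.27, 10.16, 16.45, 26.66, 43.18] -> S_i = 6.27*1.62^i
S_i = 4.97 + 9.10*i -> [4.97, 14.07, 23.17, 32.27, 41.37]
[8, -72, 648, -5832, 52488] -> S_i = 8*-9^i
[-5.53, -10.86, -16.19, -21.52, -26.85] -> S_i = -5.53 + -5.33*i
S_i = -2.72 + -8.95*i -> [-2.72, -11.67, -20.62, -29.57, -38.52]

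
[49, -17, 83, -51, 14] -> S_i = Random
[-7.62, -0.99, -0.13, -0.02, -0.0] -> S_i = -7.62*0.13^i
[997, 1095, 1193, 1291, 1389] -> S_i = 997 + 98*i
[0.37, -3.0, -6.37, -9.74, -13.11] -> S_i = 0.37 + -3.37*i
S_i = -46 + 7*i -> [-46, -39, -32, -25, -18]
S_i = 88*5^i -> [88, 440, 2200, 11000, 55000]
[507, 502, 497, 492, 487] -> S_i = 507 + -5*i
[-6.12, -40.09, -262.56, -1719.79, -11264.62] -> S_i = -6.12*6.55^i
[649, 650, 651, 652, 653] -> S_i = 649 + 1*i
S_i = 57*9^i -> [57, 513, 4617, 41553, 373977]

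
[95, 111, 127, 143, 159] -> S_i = 95 + 16*i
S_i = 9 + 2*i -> [9, 11, 13, 15, 17]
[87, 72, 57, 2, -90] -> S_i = Random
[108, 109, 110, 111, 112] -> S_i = 108 + 1*i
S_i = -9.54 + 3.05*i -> [-9.54, -6.49, -3.44, -0.39, 2.66]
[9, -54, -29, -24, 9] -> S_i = Random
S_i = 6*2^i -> [6, 12, 24, 48, 96]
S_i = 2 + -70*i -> [2, -68, -138, -208, -278]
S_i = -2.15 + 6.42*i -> [-2.15, 4.27, 10.69, 17.11, 23.53]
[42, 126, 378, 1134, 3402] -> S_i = 42*3^i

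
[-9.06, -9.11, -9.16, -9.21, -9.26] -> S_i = -9.06 + -0.05*i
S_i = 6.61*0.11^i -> [6.61, 0.73, 0.08, 0.01, 0.0]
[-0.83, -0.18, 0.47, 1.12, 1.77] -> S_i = -0.83 + 0.65*i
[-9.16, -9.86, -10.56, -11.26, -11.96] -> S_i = -9.16 + -0.70*i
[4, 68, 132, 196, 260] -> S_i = 4 + 64*i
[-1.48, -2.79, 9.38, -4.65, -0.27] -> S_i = Random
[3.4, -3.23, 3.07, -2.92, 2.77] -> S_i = 3.40*(-0.95)^i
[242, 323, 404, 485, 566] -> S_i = 242 + 81*i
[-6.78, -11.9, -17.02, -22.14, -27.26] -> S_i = -6.78 + -5.12*i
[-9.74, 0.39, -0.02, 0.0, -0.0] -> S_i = -9.74*(-0.04)^i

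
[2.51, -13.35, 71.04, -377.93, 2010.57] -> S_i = 2.51*(-5.32)^i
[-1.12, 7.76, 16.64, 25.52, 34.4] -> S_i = -1.12 + 8.88*i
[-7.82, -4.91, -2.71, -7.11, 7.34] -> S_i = Random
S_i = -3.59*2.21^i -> [-3.59, -7.93, -17.53, -38.75, -85.64]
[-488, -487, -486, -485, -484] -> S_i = -488 + 1*i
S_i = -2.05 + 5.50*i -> [-2.05, 3.45, 8.95, 14.45, 19.95]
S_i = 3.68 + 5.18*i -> [3.68, 8.86, 14.04, 19.22, 24.4]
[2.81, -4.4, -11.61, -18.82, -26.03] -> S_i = 2.81 + -7.21*i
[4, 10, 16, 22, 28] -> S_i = 4 + 6*i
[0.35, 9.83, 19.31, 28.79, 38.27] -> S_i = 0.35 + 9.48*i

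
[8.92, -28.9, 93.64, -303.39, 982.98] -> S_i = 8.92*(-3.24)^i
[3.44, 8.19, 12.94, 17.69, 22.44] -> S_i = 3.44 + 4.75*i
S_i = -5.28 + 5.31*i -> [-5.28, 0.03, 5.34, 10.65, 15.96]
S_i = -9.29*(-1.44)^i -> [-9.29, 13.38, -19.26, 27.74, -39.95]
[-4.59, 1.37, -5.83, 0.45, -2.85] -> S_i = Random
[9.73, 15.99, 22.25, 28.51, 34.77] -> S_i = 9.73 + 6.26*i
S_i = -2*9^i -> [-2, -18, -162, -1458, -13122]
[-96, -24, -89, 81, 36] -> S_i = Random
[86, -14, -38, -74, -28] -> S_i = Random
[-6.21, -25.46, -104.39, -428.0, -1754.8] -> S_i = -6.21*4.10^i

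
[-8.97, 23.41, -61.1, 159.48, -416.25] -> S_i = -8.97*(-2.61)^i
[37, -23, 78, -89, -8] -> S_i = Random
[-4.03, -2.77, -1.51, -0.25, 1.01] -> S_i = -4.03 + 1.26*i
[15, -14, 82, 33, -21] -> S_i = Random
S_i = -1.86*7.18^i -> [-1.86, -13.35, -95.89, -688.47, -4943.23]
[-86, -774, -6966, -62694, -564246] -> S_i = -86*9^i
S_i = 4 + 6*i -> [4, 10, 16, 22, 28]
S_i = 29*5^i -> [29, 145, 725, 3625, 18125]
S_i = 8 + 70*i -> [8, 78, 148, 218, 288]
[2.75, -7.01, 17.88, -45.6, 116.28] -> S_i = 2.75*(-2.55)^i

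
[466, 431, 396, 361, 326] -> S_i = 466 + -35*i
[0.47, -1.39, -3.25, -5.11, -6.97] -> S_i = 0.47 + -1.86*i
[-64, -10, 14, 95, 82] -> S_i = Random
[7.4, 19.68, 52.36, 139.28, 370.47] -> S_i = 7.40*2.66^i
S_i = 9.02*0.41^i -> [9.02, 3.7, 1.52, 0.62, 0.25]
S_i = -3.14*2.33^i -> [-3.14, -7.32, -17.05, -39.72, -92.55]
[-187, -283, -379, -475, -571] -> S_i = -187 + -96*i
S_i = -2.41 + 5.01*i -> [-2.41, 2.6, 7.61, 12.62, 17.63]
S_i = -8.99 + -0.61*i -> [-8.99, -9.6, -10.21, -10.82, -11.43]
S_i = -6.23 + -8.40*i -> [-6.23, -14.63, -23.03, -31.43, -39.83]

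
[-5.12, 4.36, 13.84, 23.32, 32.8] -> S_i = -5.12 + 9.48*i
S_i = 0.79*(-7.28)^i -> [0.79, -5.75, 41.87, -304.8, 2218.98]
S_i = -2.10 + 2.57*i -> [-2.1, 0.47, 3.04, 5.61, 8.18]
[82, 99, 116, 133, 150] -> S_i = 82 + 17*i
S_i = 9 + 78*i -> [9, 87, 165, 243, 321]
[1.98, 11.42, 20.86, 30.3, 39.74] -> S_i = 1.98 + 9.44*i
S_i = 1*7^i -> [1, 7, 49, 343, 2401]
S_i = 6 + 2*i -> [6, 8, 10, 12, 14]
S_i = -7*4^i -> [-7, -28, -112, -448, -1792]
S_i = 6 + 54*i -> [6, 60, 114, 168, 222]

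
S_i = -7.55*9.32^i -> [-7.55, -70.37, -655.81, -6112.16, -56965.33]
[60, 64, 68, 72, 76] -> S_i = 60 + 4*i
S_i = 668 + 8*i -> [668, 676, 684, 692, 700]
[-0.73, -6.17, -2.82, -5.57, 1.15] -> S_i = Random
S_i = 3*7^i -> [3, 21, 147, 1029, 7203]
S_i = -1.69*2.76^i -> [-1.69, -4.66, -12.87, -35.53, -98.07]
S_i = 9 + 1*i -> [9, 10, 11, 12, 13]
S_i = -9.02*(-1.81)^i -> [-9.02, 16.33, -29.55, 53.49, -96.81]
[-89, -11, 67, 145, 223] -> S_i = -89 + 78*i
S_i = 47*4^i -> [47, 188, 752, 3008, 12032]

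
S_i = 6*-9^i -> [6, -54, 486, -4374, 39366]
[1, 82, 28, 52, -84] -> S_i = Random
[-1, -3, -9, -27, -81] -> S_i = -1*3^i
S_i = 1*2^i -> [1, 2, 4, 8, 16]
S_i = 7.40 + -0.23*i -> [7.4, 7.17, 6.94, 6.71, 6.48]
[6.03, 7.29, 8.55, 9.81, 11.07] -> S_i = 6.03 + 1.26*i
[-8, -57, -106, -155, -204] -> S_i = -8 + -49*i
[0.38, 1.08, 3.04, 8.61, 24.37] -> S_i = 0.38*2.83^i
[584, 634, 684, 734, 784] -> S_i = 584 + 50*i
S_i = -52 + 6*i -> [-52, -46, -40, -34, -28]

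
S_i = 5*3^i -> [5, 15, 45, 135, 405]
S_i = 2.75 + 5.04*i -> [2.75, 7.79, 12.83, 17.87, 22.91]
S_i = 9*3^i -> [9, 27, 81, 243, 729]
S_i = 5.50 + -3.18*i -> [5.5, 2.32, -0.86, -4.04, -7.22]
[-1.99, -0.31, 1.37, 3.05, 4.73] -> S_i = -1.99 + 1.68*i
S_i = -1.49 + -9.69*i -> [-1.49, -11.18, -20.87, -30.56, -40.25]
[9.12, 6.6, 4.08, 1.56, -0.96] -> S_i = 9.12 + -2.52*i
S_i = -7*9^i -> [-7, -63, -567, -5103, -45927]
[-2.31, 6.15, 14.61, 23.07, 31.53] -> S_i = -2.31 + 8.46*i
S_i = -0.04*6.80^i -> [-0.04, -0.27, -1.85, -12.58, -85.53]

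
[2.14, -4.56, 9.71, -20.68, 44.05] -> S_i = 2.14*(-2.13)^i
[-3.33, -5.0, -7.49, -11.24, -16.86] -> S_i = -3.33*1.50^i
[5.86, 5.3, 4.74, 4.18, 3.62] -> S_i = 5.86 + -0.56*i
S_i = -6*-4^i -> [-6, 24, -96, 384, -1536]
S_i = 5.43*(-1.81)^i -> [5.43, -9.83, 17.79, -32.2, 58.28]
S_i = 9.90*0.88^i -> [9.9, 8.71, 7.67, 6.75, 5.94]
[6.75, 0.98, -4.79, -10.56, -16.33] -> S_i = 6.75 + -5.77*i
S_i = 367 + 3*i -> [367, 370, 373, 376, 379]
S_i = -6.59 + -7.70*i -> [-6.59, -14.29, -21.99, -29.69, -37.39]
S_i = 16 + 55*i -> [16, 71, 126, 181, 236]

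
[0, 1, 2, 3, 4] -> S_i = 0 + 1*i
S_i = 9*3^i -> [9, 27, 81, 243, 729]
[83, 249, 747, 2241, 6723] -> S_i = 83*3^i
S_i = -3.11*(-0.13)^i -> [-3.11, 0.4, -0.05, 0.01, -0.0]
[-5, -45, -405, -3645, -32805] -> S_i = -5*9^i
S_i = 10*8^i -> [10, 80, 640, 5120, 40960]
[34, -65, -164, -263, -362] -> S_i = 34 + -99*i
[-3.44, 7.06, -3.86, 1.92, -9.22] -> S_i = Random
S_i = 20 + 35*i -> [20, 55, 90, 125, 160]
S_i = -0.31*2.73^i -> [-0.31, -0.85, -2.31, -6.31, -17.22]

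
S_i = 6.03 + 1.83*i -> [6.03, 7.86, 9.69, 11.52, 13.35]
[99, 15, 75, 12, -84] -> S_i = Random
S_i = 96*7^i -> [96, 672, 4704, 32928, 230496]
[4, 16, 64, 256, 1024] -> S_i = 4*4^i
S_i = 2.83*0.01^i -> [2.83, 0.03, 0.0, 0.0, 0.0]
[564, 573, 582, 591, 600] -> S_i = 564 + 9*i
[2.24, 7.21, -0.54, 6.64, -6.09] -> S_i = Random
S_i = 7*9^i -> [7, 63, 567, 5103, 45927]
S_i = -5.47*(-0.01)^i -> [-5.47, 0.05, -0.0, 0.0, -0.0]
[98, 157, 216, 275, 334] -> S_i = 98 + 59*i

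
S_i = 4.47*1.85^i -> [4.47, 8.27, 15.3, 28.3, 52.36]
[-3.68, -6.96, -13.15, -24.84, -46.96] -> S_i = -3.68*1.89^i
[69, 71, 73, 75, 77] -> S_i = 69 + 2*i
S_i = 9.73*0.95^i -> [9.73, 9.24, 8.78, 8.34, 7.93]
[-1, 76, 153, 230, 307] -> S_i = -1 + 77*i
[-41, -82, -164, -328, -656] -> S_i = -41*2^i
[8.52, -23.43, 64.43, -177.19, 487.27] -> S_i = 8.52*(-2.75)^i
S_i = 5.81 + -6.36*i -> [5.81, -0.55, -6.91, -13.27, -19.63]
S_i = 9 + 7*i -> [9, 16, 23, 30, 37]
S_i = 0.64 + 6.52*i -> [0.64, 7.16, 13.68, 20.2, 26.72]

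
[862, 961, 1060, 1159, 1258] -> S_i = 862 + 99*i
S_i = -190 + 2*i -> [-190, -188, -186, -184, -182]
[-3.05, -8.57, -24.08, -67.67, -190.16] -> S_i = -3.05*2.81^i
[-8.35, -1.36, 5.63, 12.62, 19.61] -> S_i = -8.35 + 6.99*i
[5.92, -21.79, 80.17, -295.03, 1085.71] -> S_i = 5.92*(-3.68)^i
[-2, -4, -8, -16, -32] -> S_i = -2*2^i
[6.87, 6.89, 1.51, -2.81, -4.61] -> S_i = Random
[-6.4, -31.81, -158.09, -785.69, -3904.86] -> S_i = -6.40*4.97^i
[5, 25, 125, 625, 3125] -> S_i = 5*5^i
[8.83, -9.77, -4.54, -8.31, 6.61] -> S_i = Random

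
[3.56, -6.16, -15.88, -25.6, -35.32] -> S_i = 3.56 + -9.72*i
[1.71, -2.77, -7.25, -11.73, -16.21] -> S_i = 1.71 + -4.48*i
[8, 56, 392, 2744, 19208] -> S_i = 8*7^i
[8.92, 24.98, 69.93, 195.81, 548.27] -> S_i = 8.92*2.80^i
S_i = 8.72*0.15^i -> [8.72, 1.31, 0.2, 0.03, 0.0]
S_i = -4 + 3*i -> [-4, -1, 2, 5, 8]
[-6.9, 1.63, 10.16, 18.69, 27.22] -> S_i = -6.90 + 8.53*i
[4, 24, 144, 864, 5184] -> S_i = 4*6^i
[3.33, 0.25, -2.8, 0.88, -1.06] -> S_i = Random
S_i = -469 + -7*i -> [-469, -476, -483, -490, -497]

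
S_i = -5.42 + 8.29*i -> [-5.42, 2.87, 11.16, 19.45, 27.74]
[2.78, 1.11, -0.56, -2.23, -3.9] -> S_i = 2.78 + -1.67*i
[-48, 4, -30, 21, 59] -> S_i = Random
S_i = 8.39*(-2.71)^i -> [8.39, -22.74, 61.62, -166.98, 452.52]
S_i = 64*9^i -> [64, 576, 5184, 46656, 419904]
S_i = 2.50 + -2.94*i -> [2.5, -0.44, -3.38, -6.32, -9.26]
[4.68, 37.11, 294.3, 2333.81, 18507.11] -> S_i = 4.68*7.93^i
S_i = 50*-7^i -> [50, -350, 2450, -17150, 120050]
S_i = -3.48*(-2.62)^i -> [-3.48, 9.12, -23.89, 62.59, -163.98]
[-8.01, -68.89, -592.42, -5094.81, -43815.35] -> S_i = -8.01*8.60^i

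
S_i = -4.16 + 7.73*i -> [-4.16, 3.57, 11.3, 19.03, 26.76]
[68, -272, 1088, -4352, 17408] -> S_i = 68*-4^i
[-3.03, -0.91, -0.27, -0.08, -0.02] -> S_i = -3.03*0.30^i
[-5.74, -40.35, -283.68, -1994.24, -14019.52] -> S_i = -5.74*7.03^i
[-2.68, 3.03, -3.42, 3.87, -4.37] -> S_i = -2.68*(-1.13)^i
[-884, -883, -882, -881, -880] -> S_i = -884 + 1*i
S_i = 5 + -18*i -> [5, -13, -31, -49, -67]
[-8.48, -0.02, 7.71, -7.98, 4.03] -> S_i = Random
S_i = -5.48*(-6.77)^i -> [-5.48, 37.1, -251.16, 1700.38, -11511.59]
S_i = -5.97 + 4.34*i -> [-5.97, -1.63, 2.71, 7.05, 11.39]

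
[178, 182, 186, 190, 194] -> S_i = 178 + 4*i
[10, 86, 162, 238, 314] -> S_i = 10 + 76*i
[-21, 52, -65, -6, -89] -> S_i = Random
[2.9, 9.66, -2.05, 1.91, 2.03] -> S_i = Random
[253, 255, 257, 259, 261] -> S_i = 253 + 2*i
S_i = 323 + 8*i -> [323, 331, 339, 347, 355]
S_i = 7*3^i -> [7, 21, 63, 189, 567]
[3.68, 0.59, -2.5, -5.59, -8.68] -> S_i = 3.68 + -3.09*i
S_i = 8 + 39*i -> [8, 47, 86, 125, 164]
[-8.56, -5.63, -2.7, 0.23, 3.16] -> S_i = -8.56 + 2.93*i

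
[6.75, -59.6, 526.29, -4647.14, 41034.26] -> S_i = 6.75*(-8.83)^i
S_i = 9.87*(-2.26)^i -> [9.87, -22.31, 50.41, -113.93, 257.48]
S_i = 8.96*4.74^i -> [8.96, 42.47, 201.31, 954.21, 4522.95]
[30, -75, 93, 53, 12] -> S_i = Random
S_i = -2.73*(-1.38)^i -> [-2.73, 3.77, -5.2, 7.17, -9.9]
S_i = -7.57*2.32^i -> [-7.57, -17.56, -40.74, -94.53, -219.3]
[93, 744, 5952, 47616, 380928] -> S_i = 93*8^i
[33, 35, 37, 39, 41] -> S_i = 33 + 2*i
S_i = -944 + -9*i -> [-944, -953, -962, -971, -980]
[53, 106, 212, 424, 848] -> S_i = 53*2^i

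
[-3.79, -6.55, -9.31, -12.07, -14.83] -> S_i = -3.79 + -2.76*i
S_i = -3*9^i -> [-3, -27, -243, -2187, -19683]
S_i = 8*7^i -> [8, 56, 392, 2744, 19208]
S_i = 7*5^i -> [7, 35, 175, 875, 4375]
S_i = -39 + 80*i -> [-39, 41, 121, 201, 281]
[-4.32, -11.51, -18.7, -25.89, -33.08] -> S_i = -4.32 + -7.19*i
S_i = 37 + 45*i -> [37, 82, 127, 172, 217]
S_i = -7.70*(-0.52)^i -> [-7.7, 4.0, -2.08, 1.08, -0.56]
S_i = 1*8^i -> [1, 8, 64, 512, 4096]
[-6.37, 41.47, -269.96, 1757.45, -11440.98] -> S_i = -6.37*(-6.51)^i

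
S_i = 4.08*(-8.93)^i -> [4.08, -36.43, 325.36, -2905.46, 25945.74]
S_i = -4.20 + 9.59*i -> [-4.2, 5.39, 14.98, 24.57, 34.16]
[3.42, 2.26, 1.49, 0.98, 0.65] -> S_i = 3.42*0.66^i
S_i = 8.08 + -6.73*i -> [8.08, 1.35, -5.38, -12.11, -18.84]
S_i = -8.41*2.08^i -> [-8.41, -17.49, -36.39, -75.68, -157.42]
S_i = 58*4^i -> [58, 232, 928, 3712, 14848]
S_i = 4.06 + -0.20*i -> [4.06, 3.86, 3.66, 3.46, 3.26]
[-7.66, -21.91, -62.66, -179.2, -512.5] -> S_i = -7.66*2.86^i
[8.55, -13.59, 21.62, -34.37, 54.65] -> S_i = 8.55*(-1.59)^i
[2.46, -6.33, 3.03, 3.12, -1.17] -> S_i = Random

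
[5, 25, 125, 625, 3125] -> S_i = 5*5^i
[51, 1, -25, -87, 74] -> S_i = Random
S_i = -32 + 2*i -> [-32, -30, -28, -26, -24]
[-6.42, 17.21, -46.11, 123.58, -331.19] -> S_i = -6.42*(-2.68)^i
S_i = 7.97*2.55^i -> [7.97, 20.32, 51.82, 132.15, 336.99]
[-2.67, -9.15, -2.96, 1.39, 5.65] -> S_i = Random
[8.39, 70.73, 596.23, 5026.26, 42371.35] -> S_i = 8.39*8.43^i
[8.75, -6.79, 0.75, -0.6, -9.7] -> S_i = Random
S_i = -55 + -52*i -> [-55, -107, -159, -211, -263]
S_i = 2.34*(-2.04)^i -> [2.34, -4.77, 9.74, -19.87, 40.53]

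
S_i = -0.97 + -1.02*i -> [-0.97, -1.99, -3.01, -4.03, -5.05]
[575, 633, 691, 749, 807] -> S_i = 575 + 58*i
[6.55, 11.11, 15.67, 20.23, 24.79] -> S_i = 6.55 + 4.56*i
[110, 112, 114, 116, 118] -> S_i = 110 + 2*i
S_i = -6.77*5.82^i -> [-6.77, -39.4, -229.32, -1334.62, -7767.49]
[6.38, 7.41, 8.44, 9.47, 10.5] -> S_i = 6.38 + 1.03*i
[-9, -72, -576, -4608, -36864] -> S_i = -9*8^i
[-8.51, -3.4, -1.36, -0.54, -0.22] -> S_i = -8.51*0.40^i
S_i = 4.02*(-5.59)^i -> [4.02, -22.47, 125.62, -702.2, 3925.3]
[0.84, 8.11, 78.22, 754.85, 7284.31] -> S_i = 0.84*9.65^i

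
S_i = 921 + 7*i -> [921, 928, 935, 942, 949]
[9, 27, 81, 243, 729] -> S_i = 9*3^i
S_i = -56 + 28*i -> [-56, -28, 0, 28, 56]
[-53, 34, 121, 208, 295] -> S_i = -53 + 87*i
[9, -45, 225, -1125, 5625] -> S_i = 9*-5^i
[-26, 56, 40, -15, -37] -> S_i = Random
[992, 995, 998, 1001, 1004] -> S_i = 992 + 3*i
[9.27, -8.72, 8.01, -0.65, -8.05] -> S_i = Random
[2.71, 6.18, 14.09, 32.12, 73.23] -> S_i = 2.71*2.28^i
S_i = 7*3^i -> [7, 21, 63, 189, 567]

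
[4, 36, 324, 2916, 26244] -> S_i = 4*9^i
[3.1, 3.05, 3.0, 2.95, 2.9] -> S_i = 3.10 + -0.05*i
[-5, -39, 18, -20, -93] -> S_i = Random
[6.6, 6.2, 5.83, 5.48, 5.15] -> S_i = 6.60*0.94^i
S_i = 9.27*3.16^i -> [9.27, 29.29, 92.57, 292.51, 924.33]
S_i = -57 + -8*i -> [-57, -65, -73, -81, -89]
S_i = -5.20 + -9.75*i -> [-5.2, -14.95, -24.7, -34.45, -44.2]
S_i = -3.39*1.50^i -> [-3.39, -5.08, -7.63, -11.44, -17.16]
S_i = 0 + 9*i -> [0, 9, 18, 27, 36]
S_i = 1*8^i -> [1, 8, 64, 512, 4096]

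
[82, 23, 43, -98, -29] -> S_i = Random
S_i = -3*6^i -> [-3, -18, -108, -648, -3888]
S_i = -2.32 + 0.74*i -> [-2.32, -1.58, -0.84, -0.1, 0.64]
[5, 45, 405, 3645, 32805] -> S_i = 5*9^i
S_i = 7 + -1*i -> [7, 6, 5, 4, 3]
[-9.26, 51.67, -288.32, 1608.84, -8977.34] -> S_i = -9.26*(-5.58)^i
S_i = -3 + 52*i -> [-3, 49, 101, 153, 205]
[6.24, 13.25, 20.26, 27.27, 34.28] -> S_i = 6.24 + 7.01*i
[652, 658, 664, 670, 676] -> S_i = 652 + 6*i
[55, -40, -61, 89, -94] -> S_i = Random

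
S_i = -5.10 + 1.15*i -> [-5.1, -3.95, -2.8, -1.65, -0.5]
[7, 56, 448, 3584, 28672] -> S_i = 7*8^i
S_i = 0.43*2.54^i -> [0.43, 1.09, 2.77, 7.05, 17.9]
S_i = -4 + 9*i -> [-4, 5, 14, 23, 32]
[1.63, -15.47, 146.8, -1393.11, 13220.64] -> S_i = 1.63*(-9.49)^i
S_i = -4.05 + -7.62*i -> [-4.05, -11.67, -19.29, -26.91, -34.53]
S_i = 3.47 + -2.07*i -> [3.47, 1.4, -0.67, -2.74, -4.81]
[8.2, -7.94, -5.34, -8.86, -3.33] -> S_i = Random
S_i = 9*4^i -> [9, 36, 144, 576, 2304]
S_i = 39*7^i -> [39, 273, 1911, 13377, 93639]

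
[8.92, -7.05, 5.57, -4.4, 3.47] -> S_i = 8.92*(-0.79)^i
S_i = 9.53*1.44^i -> [9.53, 13.72, 19.76, 28.46, 40.98]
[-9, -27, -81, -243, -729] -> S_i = -9*3^i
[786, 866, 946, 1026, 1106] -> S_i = 786 + 80*i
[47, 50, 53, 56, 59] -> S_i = 47 + 3*i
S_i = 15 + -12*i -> [15, 3, -9, -21, -33]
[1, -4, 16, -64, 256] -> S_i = 1*-4^i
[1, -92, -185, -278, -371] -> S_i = 1 + -93*i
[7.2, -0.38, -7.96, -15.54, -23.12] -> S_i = 7.20 + -7.58*i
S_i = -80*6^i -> [-80, -480, -2880, -17280, -103680]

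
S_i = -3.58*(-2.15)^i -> [-3.58, 7.7, -16.55, 35.58, -76.5]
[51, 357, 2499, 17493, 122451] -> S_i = 51*7^i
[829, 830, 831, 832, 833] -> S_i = 829 + 1*i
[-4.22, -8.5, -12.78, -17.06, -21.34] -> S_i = -4.22 + -4.28*i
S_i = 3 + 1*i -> [3, 4, 5, 6, 7]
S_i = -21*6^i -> [-21, -126, -756, -4536, -27216]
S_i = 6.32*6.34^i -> [6.32, 40.07, 254.04, 1610.59, 10211.14]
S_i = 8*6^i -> [8, 48, 288, 1728, 10368]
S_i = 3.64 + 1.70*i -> [3.64, 5.34, 7.04, 8.74, 10.44]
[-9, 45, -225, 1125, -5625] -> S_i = -9*-5^i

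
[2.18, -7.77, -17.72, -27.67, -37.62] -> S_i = 2.18 + -9.95*i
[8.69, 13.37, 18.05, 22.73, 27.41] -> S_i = 8.69 + 4.68*i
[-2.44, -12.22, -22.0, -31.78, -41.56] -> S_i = -2.44 + -9.78*i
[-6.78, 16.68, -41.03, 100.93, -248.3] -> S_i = -6.78*(-2.46)^i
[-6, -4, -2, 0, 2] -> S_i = -6 + 2*i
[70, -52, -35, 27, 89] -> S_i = Random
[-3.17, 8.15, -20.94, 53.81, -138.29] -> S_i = -3.17*(-2.57)^i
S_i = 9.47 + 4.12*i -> [9.47, 13.59, 17.71, 21.83, 25.95]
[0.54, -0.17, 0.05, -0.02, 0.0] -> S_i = 0.54*(-0.31)^i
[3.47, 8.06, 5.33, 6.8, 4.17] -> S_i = Random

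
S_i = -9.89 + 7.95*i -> [-9.89, -1.94, 6.01, 13.96, 21.91]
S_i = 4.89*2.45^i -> [4.89, 11.98, 29.35, 71.91, 176.19]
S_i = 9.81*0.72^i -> [9.81, 7.06, 5.09, 3.66, 2.64]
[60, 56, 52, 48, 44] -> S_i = 60 + -4*i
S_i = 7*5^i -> [7, 35, 175, 875, 4375]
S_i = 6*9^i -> [6, 54, 486, 4374, 39366]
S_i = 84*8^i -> [84, 672, 5376, 43008, 344064]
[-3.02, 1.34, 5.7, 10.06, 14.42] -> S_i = -3.02 + 4.36*i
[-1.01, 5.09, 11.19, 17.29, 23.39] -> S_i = -1.01 + 6.10*i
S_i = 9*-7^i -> [9, -63, 441, -3087, 21609]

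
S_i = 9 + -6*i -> [9, 3, -3, -9, -15]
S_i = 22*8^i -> [22, 176, 1408, 11264, 90112]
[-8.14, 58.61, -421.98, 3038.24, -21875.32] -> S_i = -8.14*(-7.20)^i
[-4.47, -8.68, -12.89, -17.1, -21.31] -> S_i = -4.47 + -4.21*i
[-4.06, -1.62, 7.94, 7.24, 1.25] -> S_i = Random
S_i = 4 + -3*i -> [4, 1, -2, -5, -8]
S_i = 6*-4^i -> [6, -24, 96, -384, 1536]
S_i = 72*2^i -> [72, 144, 288, 576, 1152]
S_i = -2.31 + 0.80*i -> [-2.31, -1.51, -0.71, 0.09, 0.89]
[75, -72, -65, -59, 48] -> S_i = Random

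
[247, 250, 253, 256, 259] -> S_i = 247 + 3*i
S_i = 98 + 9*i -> [98, 107, 116, 125, 134]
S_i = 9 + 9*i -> [9, 18, 27, 36, 45]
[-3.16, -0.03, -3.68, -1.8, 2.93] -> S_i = Random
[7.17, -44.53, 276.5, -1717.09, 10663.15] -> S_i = 7.17*(-6.21)^i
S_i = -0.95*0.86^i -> [-0.95, -0.82, -0.7, -0.6, -0.52]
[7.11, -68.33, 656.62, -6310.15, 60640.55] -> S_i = 7.11*(-9.61)^i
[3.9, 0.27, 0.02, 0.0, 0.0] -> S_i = 3.90*0.07^i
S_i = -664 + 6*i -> [-664, -658, -652, -646, -640]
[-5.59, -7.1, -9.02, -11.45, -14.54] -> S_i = -5.59*1.27^i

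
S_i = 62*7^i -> [62, 434, 3038, 21266, 148862]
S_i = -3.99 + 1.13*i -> [-3.99, -2.86, -1.73, -0.6, 0.53]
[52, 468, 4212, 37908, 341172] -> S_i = 52*9^i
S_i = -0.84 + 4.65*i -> [-0.84, 3.81, 8.46, 13.11, 17.76]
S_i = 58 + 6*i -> [58, 64, 70, 76, 82]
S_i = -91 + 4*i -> [-91, -87, -83, -79, -75]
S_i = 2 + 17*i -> [2, 19, 36, 53, 70]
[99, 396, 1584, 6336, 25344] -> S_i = 99*4^i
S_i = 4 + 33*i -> [4, 37, 70, 103, 136]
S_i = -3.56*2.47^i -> [-3.56, -8.79, -21.72, -53.65, -132.51]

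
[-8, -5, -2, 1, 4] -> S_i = -8 + 3*i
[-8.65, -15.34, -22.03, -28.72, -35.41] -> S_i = -8.65 + -6.69*i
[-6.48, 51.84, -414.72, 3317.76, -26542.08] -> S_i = -6.48*(-8.00)^i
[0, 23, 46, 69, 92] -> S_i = 0 + 23*i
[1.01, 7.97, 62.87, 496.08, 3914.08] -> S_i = 1.01*7.89^i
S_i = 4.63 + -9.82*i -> [4.63, -5.19, -15.01, -24.83, -34.65]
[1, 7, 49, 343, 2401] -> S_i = 1*7^i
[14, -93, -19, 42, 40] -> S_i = Random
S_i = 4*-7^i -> [4, -28, 196, -1372, 9604]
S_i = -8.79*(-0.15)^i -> [-8.79, 1.32, -0.2, 0.03, -0.0]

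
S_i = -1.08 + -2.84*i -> [-1.08, -3.92, -6.76, -9.6, -12.44]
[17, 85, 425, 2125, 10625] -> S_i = 17*5^i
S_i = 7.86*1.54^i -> [7.86, 12.1, 18.64, 28.71, 44.21]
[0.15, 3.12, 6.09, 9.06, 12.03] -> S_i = 0.15 + 2.97*i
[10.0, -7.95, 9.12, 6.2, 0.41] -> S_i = Random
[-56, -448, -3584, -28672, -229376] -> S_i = -56*8^i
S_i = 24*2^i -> [24, 48, 96, 192, 384]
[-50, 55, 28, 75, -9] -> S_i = Random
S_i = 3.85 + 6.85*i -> [3.85, 10.7, 17.55, 24.4, 31.25]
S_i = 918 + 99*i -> [918, 1017, 1116, 1215, 1314]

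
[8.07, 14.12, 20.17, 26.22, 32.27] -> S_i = 8.07 + 6.05*i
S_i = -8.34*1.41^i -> [-8.34, -11.76, -16.58, -23.38, -32.96]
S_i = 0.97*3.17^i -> [0.97, 3.07, 9.75, 30.9, 97.95]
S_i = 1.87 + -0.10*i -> [1.87, 1.77, 1.67, 1.57, 1.47]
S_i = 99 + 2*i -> [99, 101, 103, 105, 107]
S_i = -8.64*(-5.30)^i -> [-8.64, 45.79, -242.7, 1286.3, -6817.38]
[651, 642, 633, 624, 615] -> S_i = 651 + -9*i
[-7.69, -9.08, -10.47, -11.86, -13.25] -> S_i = -7.69 + -1.39*i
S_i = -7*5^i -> [-7, -35, -175, -875, -4375]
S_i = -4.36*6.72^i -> [-4.36, -29.3, -196.89, -1323.1, -8891.27]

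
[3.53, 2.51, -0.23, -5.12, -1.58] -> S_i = Random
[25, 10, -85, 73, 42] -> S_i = Random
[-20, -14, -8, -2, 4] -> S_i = -20 + 6*i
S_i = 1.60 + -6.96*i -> [1.6, -5.36, -12.32, -19.28, -26.24]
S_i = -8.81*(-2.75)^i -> [-8.81, 24.23, -66.63, 183.22, -503.86]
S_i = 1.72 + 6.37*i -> [1.72, 8.09, 14.46, 20.83, 27.2]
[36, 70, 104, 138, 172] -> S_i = 36 + 34*i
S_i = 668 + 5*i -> [668, 673, 678, 683, 688]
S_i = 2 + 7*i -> [2, 9, 16, 23, 30]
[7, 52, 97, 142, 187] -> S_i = 7 + 45*i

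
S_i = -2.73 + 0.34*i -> [-2.73, -2.39, -2.05, -1.71, -1.37]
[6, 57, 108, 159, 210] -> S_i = 6 + 51*i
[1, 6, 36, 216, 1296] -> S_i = 1*6^i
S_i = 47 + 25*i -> [47, 72, 97, 122, 147]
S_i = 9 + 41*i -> [9, 50, 91, 132, 173]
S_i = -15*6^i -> [-15, -90, -540, -3240, -19440]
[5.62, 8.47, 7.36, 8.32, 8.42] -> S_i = Random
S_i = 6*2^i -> [6, 12, 24, 48, 96]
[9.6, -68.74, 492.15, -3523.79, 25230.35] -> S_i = 9.60*(-7.16)^i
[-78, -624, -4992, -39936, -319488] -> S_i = -78*8^i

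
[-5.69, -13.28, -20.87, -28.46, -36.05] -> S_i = -5.69 + -7.59*i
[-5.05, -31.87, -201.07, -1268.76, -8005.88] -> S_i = -5.05*6.31^i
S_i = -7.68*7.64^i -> [-7.68, -58.68, -448.28, -3424.85, -26165.84]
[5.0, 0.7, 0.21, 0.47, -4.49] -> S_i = Random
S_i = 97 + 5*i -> [97, 102, 107, 112, 117]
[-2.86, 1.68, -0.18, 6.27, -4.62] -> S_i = Random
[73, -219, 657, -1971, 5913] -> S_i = 73*-3^i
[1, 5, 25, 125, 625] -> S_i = 1*5^i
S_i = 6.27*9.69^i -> [6.27, 60.76, 588.73, 5704.78, 55279.31]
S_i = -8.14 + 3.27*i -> [-8.14, -4.87, -1.6, 1.67, 4.94]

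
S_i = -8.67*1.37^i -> [-8.67, -11.88, -16.27, -22.29, -30.54]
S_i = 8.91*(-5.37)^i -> [8.91, -47.85, 256.94, -1379.75, 7409.26]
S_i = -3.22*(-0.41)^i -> [-3.22, 1.32, -0.54, 0.22, -0.09]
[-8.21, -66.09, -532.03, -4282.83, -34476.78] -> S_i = -8.21*8.05^i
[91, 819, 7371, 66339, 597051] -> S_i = 91*9^i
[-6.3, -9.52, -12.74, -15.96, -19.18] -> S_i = -6.30 + -3.22*i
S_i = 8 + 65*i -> [8, 73, 138, 203, 268]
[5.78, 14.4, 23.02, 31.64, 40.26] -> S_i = 5.78 + 8.62*i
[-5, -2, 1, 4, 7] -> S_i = -5 + 3*i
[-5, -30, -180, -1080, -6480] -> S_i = -5*6^i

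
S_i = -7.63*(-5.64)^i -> [-7.63, 43.03, -242.71, 1368.87, -7720.42]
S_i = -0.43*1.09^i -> [-0.43, -0.47, -0.51, -0.56, -0.61]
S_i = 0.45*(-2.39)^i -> [0.45, -1.08, 2.57, -6.14, 14.68]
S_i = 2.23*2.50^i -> [2.23, 5.58, 13.94, 34.84, 87.11]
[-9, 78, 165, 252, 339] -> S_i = -9 + 87*i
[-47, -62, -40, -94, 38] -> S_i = Random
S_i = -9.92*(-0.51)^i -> [-9.92, 5.06, -2.58, 1.32, -0.67]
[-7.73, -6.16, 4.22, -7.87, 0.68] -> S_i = Random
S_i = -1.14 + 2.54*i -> [-1.14, 1.4, 3.94, 6.48, 9.02]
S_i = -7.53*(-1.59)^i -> [-7.53, 11.97, -19.04, 30.27, -48.13]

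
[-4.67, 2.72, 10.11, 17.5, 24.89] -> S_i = -4.67 + 7.39*i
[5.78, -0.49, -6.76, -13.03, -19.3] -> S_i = 5.78 + -6.27*i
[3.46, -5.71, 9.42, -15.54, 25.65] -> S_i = 3.46*(-1.65)^i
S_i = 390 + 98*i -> [390, 488, 586, 684, 782]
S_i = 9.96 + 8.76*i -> [9.96, 18.72, 27.48, 36.24, 45.0]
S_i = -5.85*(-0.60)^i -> [-5.85, 3.51, -2.11, 1.26, -0.76]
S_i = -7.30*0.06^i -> [-7.3, -0.44, -0.03, -0.0, -0.0]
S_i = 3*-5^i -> [3, -15, 75, -375, 1875]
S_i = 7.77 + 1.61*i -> [7.77, 9.38, 10.99, 12.6, 14.21]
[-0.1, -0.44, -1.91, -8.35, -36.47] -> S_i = -0.10*4.37^i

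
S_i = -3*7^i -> [-3, -21, -147, -1029, -7203]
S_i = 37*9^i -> [37, 333, 2997, 26973, 242757]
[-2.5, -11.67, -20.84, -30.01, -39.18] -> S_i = -2.50 + -9.17*i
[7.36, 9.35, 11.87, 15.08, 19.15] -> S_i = 7.36*1.27^i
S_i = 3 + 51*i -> [3, 54, 105, 156, 207]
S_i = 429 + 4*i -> [429, 433, 437, 441, 445]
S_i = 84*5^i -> [84, 420, 2100, 10500, 52500]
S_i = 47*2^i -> [47, 94, 188, 376, 752]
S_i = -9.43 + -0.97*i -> [-9.43, -10.4, -11.37, -12.34, -13.31]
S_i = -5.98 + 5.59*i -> [-5.98, -0.39, 5.2, 10.79, 16.38]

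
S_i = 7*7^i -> [7, 49, 343, 2401, 16807]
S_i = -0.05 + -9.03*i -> [-0.05, -9.08, -18.11, -27.14, -36.17]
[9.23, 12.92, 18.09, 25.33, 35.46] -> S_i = 9.23*1.40^i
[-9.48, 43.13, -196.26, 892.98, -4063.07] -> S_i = -9.48*(-4.55)^i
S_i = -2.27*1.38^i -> [-2.27, -3.13, -4.32, -5.97, -8.23]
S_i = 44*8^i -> [44, 352, 2816, 22528, 180224]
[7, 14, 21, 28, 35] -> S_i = 7 + 7*i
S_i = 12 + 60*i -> [12, 72, 132, 192, 252]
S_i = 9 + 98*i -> [9, 107, 205, 303, 401]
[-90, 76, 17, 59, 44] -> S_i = Random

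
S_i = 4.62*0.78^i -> [4.62, 3.6, 2.81, 2.19, 1.71]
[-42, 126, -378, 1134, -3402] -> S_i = -42*-3^i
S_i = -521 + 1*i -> [-521, -520, -519, -518, -517]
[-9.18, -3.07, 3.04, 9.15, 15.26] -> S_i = -9.18 + 6.11*i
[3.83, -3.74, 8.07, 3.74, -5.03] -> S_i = Random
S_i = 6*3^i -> [6, 18, 54, 162, 486]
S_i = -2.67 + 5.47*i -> [-2.67, 2.8, 8.27, 13.74, 19.21]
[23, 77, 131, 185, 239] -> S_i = 23 + 54*i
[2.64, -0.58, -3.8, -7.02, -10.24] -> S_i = 2.64 + -3.22*i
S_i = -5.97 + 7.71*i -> [-5.97, 1.74, 9.45, 17.16, 24.87]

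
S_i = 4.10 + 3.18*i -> [4.1, 7.28, 10.46, 13.64, 16.82]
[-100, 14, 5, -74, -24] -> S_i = Random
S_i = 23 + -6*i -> [23, 17, 11, 5, -1]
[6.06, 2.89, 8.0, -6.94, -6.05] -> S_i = Random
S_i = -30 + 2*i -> [-30, -28, -26, -24, -22]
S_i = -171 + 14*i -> [-171, -157, -143, -129, -115]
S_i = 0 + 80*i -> [0, 80, 160, 240, 320]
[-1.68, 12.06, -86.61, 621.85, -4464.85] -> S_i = -1.68*(-7.18)^i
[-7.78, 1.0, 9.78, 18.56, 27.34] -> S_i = -7.78 + 8.78*i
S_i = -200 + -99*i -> [-200, -299, -398, -497, -596]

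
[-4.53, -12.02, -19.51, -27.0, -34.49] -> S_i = -4.53 + -7.49*i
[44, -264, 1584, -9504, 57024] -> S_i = 44*-6^i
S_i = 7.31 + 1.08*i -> [7.31, 8.39, 9.47, 10.55, 11.63]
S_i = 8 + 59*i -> [8, 67, 126, 185, 244]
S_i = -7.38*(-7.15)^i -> [-7.38, 52.77, -377.28, 2697.58, -19287.7]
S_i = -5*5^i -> [-5, -25, -125, -625, -3125]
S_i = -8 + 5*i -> [-8, -3, 2, 7, 12]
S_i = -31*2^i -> [-31, -62, -124, -248, -496]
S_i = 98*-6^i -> [98, -588, 3528, -21168, 127008]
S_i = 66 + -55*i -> [66, 11, -44, -99, -154]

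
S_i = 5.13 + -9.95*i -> [5.13, -4.82, -14.77, -24.72, -34.67]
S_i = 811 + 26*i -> [811, 837, 863, 889, 915]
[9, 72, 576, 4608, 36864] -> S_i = 9*8^i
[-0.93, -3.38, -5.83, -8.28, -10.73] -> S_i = -0.93 + -2.45*i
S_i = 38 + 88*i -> [38, 126, 214, 302, 390]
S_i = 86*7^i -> [86, 602, 4214, 29498, 206486]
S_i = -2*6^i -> [-2, -12, -72, -432, -2592]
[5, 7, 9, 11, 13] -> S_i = 5 + 2*i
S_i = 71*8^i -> [71, 568, 4544, 36352, 290816]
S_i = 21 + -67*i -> [21, -46, -113, -180, -247]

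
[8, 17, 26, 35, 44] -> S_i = 8 + 9*i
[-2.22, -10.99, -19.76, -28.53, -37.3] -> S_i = -2.22 + -8.77*i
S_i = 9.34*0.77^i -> [9.34, 7.19, 5.54, 4.26, 3.28]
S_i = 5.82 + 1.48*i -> [5.82, 7.3, 8.78, 10.26, 11.74]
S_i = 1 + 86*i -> [1, 87, 173, 259, 345]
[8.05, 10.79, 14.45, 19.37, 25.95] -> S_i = 8.05*1.34^i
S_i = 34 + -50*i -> [34, -16, -66, -116, -166]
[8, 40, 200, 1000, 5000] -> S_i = 8*5^i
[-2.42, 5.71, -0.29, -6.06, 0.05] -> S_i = Random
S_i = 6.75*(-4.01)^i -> [6.75, -27.07, 108.54, -435.25, 1745.34]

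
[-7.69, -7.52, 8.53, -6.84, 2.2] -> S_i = Random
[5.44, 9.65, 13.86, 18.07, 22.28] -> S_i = 5.44 + 4.21*i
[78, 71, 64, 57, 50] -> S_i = 78 + -7*i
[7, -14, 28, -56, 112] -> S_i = 7*-2^i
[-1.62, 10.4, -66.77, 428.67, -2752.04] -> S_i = -1.62*(-6.42)^i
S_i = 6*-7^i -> [6, -42, 294, -2058, 14406]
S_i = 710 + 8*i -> [710, 718, 726, 734, 742]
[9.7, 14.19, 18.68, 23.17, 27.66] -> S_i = 9.70 + 4.49*i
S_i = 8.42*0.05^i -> [8.42, 0.42, 0.02, 0.0, 0.0]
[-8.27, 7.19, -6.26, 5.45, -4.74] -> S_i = -8.27*(-0.87)^i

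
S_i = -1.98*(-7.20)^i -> [-1.98, 14.26, -102.64, 739.03, -5321.02]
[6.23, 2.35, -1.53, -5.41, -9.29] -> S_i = 6.23 + -3.88*i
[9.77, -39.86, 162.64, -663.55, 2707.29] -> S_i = 9.77*(-4.08)^i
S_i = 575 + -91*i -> [575, 484, 393, 302, 211]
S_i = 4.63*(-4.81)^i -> [4.63, -22.27, 107.12, -515.25, 2478.34]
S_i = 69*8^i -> [69, 552, 4416, 35328, 282624]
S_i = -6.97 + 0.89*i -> [-6.97, -6.08, -5.19, -4.3, -3.41]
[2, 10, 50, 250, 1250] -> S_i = 2*5^i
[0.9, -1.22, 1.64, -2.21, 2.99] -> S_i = 0.90*(-1.35)^i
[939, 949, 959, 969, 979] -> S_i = 939 + 10*i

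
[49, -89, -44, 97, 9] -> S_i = Random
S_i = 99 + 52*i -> [99, 151, 203, 255, 307]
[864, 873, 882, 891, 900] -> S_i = 864 + 9*i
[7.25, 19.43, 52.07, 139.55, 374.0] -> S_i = 7.25*2.68^i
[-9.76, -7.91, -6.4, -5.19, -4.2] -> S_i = -9.76*0.81^i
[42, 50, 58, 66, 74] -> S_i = 42 + 8*i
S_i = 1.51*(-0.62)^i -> [1.51, -0.94, 0.58, -0.36, 0.22]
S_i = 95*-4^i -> [95, -380, 1520, -6080, 24320]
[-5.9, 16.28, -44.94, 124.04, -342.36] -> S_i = -5.90*(-2.76)^i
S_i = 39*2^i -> [39, 78, 156, 312, 624]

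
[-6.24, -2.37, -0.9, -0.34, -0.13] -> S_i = -6.24*0.38^i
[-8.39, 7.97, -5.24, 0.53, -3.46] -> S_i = Random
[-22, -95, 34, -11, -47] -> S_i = Random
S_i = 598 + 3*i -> [598, 601, 604, 607, 610]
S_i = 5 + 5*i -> [5, 10, 15, 20, 25]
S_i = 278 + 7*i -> [278, 285, 292, 299, 306]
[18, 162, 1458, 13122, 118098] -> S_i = 18*9^i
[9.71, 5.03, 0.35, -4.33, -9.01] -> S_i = 9.71 + -4.68*i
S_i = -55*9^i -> [-55, -495, -4455, -40095, -360855]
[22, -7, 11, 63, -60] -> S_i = Random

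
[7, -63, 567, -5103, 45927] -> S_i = 7*-9^i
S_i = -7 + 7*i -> [-7, 0, 7, 14, 21]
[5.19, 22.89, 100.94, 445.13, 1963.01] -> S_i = 5.19*4.41^i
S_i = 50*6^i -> [50, 300, 1800, 10800, 64800]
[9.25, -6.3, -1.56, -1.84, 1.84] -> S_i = Random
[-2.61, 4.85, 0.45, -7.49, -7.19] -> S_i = Random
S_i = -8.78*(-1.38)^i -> [-8.78, 12.12, -16.72, 23.07, -31.84]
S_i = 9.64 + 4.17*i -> [9.64, 13.81, 17.98, 22.15, 26.32]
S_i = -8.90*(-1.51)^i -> [-8.9, 13.44, -20.29, 30.64, -46.27]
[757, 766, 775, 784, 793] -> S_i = 757 + 9*i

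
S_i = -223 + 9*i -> [-223, -214, -205, -196, -187]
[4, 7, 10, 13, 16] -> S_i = 4 + 3*i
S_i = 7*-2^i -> [7, -14, 28, -56, 112]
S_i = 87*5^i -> [87, 435, 2175, 10875, 54375]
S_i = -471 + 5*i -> [-471, -466, -461, -456, -451]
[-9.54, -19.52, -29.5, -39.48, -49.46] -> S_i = -9.54 + -9.98*i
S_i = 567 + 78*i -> [567, 645, 723, 801, 879]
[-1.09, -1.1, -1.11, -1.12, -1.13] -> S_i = -1.09 + -0.01*i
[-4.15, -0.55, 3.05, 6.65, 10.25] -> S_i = -4.15 + 3.60*i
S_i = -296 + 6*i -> [-296, -290, -284, -278, -272]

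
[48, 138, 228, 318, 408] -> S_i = 48 + 90*i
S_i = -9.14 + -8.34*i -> [-9.14, -17.48, -25.82, -34.16, -42.5]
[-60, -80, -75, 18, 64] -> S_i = Random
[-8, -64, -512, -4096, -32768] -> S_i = -8*8^i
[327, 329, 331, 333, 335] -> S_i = 327 + 2*i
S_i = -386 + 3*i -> [-386, -383, -380, -377, -374]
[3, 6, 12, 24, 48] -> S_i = 3*2^i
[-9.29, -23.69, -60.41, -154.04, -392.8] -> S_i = -9.29*2.55^i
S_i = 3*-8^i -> [3, -24, 192, -1536, 12288]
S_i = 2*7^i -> [2, 14, 98, 686, 4802]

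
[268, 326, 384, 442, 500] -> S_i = 268 + 58*i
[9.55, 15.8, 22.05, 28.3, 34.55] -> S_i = 9.55 + 6.25*i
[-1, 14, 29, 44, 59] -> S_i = -1 + 15*i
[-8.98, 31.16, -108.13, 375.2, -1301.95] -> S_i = -8.98*(-3.47)^i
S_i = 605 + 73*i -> [605, 678, 751, 824, 897]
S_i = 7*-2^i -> [7, -14, 28, -56, 112]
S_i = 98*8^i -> [98, 784, 6272, 50176, 401408]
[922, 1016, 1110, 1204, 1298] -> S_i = 922 + 94*i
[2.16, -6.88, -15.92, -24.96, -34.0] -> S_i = 2.16 + -9.04*i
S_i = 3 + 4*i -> [3, 7, 11, 15, 19]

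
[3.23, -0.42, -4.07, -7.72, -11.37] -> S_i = 3.23 + -3.65*i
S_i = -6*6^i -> [-6, -36, -216, -1296, -7776]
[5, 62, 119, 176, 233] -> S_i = 5 + 57*i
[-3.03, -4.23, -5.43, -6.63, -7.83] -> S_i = -3.03 + -1.20*i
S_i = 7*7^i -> [7, 49, 343, 2401, 16807]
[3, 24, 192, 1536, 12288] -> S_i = 3*8^i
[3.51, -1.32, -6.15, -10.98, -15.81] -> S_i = 3.51 + -4.83*i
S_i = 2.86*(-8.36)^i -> [2.86, -23.91, 199.88, -1671.03, 13969.83]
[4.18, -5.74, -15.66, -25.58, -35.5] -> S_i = 4.18 + -9.92*i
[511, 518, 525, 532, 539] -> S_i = 511 + 7*i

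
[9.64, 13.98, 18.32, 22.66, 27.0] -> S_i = 9.64 + 4.34*i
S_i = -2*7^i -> [-2, -14, -98, -686, -4802]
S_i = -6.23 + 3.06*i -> [-6.23, -3.17, -0.11, 2.95, 6.01]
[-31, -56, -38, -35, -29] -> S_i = Random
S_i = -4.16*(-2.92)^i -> [-4.16, 12.15, -35.47, 103.57, -302.43]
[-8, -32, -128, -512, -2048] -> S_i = -8*4^i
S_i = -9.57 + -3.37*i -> [-9.57, -12.94, -16.31, -19.68, -23.05]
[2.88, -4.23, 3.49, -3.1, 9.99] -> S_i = Random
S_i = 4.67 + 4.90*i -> [4.67, 9.57, 14.47, 19.37, 24.27]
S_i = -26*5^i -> [-26, -130, -650, -3250, -16250]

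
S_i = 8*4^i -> [8, 32, 128, 512, 2048]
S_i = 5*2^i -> [5, 10, 20, 40, 80]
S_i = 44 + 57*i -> [44, 101, 158, 215, 272]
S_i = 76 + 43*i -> [76, 119, 162, 205, 248]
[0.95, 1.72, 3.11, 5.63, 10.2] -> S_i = 0.95*1.81^i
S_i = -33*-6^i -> [-33, 198, -1188, 7128, -42768]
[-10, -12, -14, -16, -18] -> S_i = -10 + -2*i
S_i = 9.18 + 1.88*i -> [9.18, 11.06, 12.94, 14.82, 16.7]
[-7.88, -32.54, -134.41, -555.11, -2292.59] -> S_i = -7.88*4.13^i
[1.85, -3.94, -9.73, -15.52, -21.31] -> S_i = 1.85 + -5.79*i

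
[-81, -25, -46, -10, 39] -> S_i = Random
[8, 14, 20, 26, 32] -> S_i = 8 + 6*i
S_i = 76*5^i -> [76, 380, 1900, 9500, 47500]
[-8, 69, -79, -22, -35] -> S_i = Random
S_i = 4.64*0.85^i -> [4.64, 3.94, 3.35, 2.85, 2.42]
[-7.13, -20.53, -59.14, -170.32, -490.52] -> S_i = -7.13*2.88^i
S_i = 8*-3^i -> [8, -24, 72, -216, 648]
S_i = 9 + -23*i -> [9, -14, -37, -60, -83]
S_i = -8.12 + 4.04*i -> [-8.12, -4.08, -0.04, 4.0, 8.04]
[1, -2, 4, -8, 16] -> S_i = 1*-2^i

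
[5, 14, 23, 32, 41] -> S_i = 5 + 9*i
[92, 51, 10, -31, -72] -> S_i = 92 + -41*i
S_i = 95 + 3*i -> [95, 98, 101, 104, 107]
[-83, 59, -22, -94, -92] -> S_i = Random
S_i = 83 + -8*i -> [83, 75, 67, 59, 51]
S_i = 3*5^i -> [3, 15, 75, 375, 1875]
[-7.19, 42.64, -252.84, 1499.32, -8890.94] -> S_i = -7.19*(-5.93)^i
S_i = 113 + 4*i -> [113, 117, 121, 125, 129]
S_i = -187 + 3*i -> [-187, -184, -181, -178, -175]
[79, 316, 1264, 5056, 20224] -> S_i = 79*4^i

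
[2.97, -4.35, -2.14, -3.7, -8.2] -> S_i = Random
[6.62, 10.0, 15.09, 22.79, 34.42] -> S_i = 6.62*1.51^i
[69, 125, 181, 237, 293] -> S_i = 69 + 56*i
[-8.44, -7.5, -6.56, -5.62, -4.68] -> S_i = -8.44 + 0.94*i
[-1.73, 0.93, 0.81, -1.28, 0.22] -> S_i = Random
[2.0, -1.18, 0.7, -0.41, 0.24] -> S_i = 2.00*(-0.59)^i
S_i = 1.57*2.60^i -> [1.57, 4.08, 10.61, 27.59, 71.75]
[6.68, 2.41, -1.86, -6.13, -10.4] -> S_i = 6.68 + -4.27*i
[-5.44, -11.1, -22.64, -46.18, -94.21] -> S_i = -5.44*2.04^i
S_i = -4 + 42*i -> [-4, 38, 80, 122, 164]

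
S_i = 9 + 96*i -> [9, 105, 201, 297, 393]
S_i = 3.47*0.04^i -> [3.47, 0.14, 0.01, 0.0, 0.0]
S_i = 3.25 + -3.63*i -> [3.25, -0.38, -4.01, -7.64, -11.27]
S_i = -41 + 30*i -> [-41, -11, 19, 49, 79]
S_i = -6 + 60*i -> [-6, 54, 114, 174, 234]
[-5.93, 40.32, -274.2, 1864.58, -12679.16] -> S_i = -5.93*(-6.80)^i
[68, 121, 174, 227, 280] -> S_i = 68 + 53*i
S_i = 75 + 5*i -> [75, 80, 85, 90, 95]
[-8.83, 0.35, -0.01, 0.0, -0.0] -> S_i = -8.83*(-0.04)^i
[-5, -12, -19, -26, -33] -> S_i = -5 + -7*i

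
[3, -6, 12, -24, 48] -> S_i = 3*-2^i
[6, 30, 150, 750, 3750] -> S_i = 6*5^i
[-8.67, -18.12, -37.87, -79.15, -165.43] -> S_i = -8.67*2.09^i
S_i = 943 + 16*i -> [943, 959, 975, 991, 1007]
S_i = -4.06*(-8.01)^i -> [-4.06, 32.52, -260.49, 2086.52, -16713.06]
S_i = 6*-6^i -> [6, -36, 216, -1296, 7776]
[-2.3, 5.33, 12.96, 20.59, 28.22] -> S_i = -2.30 + 7.63*i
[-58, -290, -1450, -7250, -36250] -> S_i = -58*5^i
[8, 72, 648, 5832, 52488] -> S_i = 8*9^i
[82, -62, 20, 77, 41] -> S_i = Random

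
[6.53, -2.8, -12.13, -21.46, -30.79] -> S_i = 6.53 + -9.33*i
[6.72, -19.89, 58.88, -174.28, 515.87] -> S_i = 6.72*(-2.96)^i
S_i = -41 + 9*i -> [-41, -32, -23, -14, -5]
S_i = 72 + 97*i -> [72, 169, 266, 363, 460]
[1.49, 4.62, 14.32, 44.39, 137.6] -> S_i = 1.49*3.10^i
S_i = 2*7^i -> [2, 14, 98, 686, 4802]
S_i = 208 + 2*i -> [208, 210, 212, 214, 216]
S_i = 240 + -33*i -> [240, 207, 174, 141, 108]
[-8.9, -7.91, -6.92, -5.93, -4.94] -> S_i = -8.90 + 0.99*i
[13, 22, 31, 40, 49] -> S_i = 13 + 9*i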